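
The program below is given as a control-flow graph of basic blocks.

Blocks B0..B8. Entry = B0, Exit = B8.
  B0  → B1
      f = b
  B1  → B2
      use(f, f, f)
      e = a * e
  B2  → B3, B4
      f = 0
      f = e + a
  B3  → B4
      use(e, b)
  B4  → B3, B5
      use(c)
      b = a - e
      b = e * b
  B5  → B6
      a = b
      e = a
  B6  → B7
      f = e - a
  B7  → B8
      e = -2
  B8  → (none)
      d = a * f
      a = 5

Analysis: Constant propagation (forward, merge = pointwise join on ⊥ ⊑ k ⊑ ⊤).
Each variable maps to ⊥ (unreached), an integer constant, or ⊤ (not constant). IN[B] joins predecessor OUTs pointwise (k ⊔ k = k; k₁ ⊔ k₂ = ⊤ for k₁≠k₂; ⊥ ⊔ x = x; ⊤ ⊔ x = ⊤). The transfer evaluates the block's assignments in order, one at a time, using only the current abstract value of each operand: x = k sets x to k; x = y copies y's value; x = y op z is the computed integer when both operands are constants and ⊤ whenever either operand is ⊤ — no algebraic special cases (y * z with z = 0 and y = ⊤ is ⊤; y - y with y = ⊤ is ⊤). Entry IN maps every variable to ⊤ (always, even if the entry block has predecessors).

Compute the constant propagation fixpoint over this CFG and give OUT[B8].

Converged values:
  B0:   IN=(all ⊤)   OUT=(all ⊤)
  B1:   IN=(all ⊤)   OUT=(all ⊤)
  B2:   IN=(all ⊤)   OUT=(all ⊤)
  B3:   IN=(all ⊤)   OUT=(all ⊤)
  B4:   IN=(all ⊤)   OUT=(all ⊤)
  B5:   IN=(all ⊤)   OUT=(all ⊤)
  B6:   IN=(all ⊤)   OUT=(all ⊤)
  B7:   IN=(all ⊤)   OUT={e:-2; rest ⊤}
  B8:   IN={e:-2; rest ⊤}   OUT={a:5, e:-2; rest ⊤}

Merge at B8: IN[B8] = OUT[B7] = {a: ⊤, b: ⊤, c: ⊤, d: ⊤, e: -2, f: ⊤}
Applying B8's transfer function to that IN value gives OUT[B8] (row B8 above).

Answer: {a: 5, b: ⊤, c: ⊤, d: ⊤, e: -2, f: ⊤}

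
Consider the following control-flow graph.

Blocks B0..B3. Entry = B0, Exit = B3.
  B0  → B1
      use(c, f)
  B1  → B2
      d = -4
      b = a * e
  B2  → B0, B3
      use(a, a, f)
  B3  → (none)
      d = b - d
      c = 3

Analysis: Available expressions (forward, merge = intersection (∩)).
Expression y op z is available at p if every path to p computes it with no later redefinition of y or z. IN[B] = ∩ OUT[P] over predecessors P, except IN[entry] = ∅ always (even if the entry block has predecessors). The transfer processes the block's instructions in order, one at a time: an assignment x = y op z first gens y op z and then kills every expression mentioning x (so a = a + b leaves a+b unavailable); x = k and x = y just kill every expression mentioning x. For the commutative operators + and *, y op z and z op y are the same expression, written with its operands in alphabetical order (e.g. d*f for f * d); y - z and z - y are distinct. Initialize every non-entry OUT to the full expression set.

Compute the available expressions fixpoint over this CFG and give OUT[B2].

Answer: {a*e}

Working:
Fixpoint table:
  B0:  IN={}  OUT={}
  B1:  IN={}  OUT={a*e}
  B2:  IN={a*e}  OUT={a*e}
  B3:  IN={a*e}  OUT={a*e}

Merge at B2: IN[B2] = OUT[B1] = {a*e}
Applying B2's transfer function to that IN value gives OUT[B2] (row B2 above).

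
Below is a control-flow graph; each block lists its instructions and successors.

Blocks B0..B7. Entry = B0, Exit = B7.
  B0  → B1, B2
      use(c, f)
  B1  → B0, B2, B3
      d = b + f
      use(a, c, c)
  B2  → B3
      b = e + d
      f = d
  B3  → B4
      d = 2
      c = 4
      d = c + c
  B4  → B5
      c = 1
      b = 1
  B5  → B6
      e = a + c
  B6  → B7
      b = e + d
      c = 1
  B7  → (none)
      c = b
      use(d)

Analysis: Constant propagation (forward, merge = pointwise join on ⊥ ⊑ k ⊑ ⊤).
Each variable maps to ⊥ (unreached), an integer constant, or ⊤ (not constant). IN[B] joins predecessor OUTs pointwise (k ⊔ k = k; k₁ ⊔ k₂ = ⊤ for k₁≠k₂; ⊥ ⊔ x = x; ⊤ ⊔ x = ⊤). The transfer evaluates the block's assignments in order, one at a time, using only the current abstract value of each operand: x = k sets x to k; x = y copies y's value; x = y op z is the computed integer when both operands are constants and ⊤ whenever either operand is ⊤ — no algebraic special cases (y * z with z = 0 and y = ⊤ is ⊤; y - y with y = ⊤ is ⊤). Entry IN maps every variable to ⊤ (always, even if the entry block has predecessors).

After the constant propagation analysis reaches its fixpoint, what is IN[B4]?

Per-block solution:
  B0: | IN=(all ⊤) | OUT=(all ⊤)
  B1: | IN=(all ⊤) | OUT=(all ⊤)
  B2: | IN=(all ⊤) | OUT=(all ⊤)
  B3: | IN=(all ⊤) | OUT={c:4, d:8; rest ⊤}
  B4: | IN={c:4, d:8; rest ⊤} | OUT={b:1, c:1, d:8; rest ⊤}
  B5: | IN={b:1, c:1, d:8; rest ⊤} | OUT={b:1, c:1, d:8; rest ⊤}
  B6: | IN={b:1, c:1, d:8; rest ⊤} | OUT={c:1, d:8; rest ⊤}
  B7: | IN={c:1, d:8; rest ⊤} | OUT={d:8; rest ⊤}

Merge at B4: IN[B4] = OUT[B3] = {a: ⊤, b: ⊤, c: 4, d: 8, e: ⊤, f: ⊤}

Answer: {a: ⊤, b: ⊤, c: 4, d: 8, e: ⊤, f: ⊤}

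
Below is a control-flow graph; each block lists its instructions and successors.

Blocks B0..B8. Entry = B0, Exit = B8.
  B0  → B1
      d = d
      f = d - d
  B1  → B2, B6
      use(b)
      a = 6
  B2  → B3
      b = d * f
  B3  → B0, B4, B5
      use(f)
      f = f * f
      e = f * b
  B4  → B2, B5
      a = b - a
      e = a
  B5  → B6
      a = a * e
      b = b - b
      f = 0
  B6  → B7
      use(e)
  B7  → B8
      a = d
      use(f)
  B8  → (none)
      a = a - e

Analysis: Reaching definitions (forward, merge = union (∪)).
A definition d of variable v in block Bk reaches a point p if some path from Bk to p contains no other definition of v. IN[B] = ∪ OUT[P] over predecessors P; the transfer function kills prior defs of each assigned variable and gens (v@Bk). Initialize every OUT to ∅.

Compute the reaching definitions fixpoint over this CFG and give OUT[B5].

Answer: {a@B5, b@B5, d@B0, e@B3, e@B4, f@B5}

Trace:
Per-block solution:
  B0:   IN={a@B1, a@B4, b@B2, d@B0, e@B3, f@B3}   OUT={a@B1, a@B4, b@B2, d@B0, e@B3, f@B0}
  B1:   IN={a@B1, a@B4, b@B2, d@B0, e@B3, f@B0}   OUT={a@B1, b@B2, d@B0, e@B3, f@B0}
  B2:   IN={a@B1, a@B4, b@B2, d@B0, e@B3, e@B4, f@B0, f@B3}   OUT={a@B1, a@B4, b@B2, d@B0, e@B3, e@B4, f@B0, f@B3}
  B3:   IN={a@B1, a@B4, b@B2, d@B0, e@B3, e@B4, f@B0, f@B3}   OUT={a@B1, a@B4, b@B2, d@B0, e@B3, f@B3}
  B4:   IN={a@B1, a@B4, b@B2, d@B0, e@B3, f@B3}   OUT={a@B4, b@B2, d@B0, e@B4, f@B3}
  B5:   IN={a@B1, a@B4, b@B2, d@B0, e@B3, e@B4, f@B3}   OUT={a@B5, b@B5, d@B0, e@B3, e@B4, f@B5}
  B6:   IN={a@B1, a@B5, b@B2, b@B5, d@B0, e@B3, e@B4, f@B0, f@B5}   OUT={a@B1, a@B5, b@B2, b@B5, d@B0, e@B3, e@B4, f@B0, f@B5}
  B7:   IN={a@B1, a@B5, b@B2, b@B5, d@B0, e@B3, e@B4, f@B0, f@B5}   OUT={a@B7, b@B2, b@B5, d@B0, e@B3, e@B4, f@B0, f@B5}
  B8:   IN={a@B7, b@B2, b@B5, d@B0, e@B3, e@B4, f@B0, f@B5}   OUT={a@B8, b@B2, b@B5, d@B0, e@B3, e@B4, f@B0, f@B5}

Merge at B5: IN[B5] = OUT[B3] ⊔ OUT[B4] = {a@B1, a@B4, b@B2, d@B0, e@B3, e@B4, f@B3}
Applying B5's transfer function to that IN value gives OUT[B5] (row B5 above).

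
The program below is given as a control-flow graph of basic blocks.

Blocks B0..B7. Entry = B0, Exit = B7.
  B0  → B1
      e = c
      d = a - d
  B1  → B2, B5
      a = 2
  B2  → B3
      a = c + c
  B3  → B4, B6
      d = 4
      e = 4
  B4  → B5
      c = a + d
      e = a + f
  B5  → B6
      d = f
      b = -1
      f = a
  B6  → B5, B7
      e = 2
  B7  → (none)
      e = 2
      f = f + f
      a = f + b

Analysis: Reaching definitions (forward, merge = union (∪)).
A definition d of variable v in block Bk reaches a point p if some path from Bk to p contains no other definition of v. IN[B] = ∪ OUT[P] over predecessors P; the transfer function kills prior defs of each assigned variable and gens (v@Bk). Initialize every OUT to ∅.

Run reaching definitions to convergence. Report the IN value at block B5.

Per-block solution:
  B0: | IN={} | OUT={d@B0, e@B0}
  B1: | IN={d@B0, e@B0} | OUT={a@B1, d@B0, e@B0}
  B2: | IN={a@B1, d@B0, e@B0} | OUT={a@B2, d@B0, e@B0}
  B3: | IN={a@B2, d@B0, e@B0} | OUT={a@B2, d@B3, e@B3}
  B4: | IN={a@B2, d@B3, e@B3} | OUT={a@B2, c@B4, d@B3, e@B4}
  B5: | IN={a@B1, a@B2, b@B5, c@B4, d@B0, d@B3, d@B5, e@B0, e@B4, e@B6, f@B5} | OUT={a@B1, a@B2, b@B5, c@B4, d@B5, e@B0, e@B4, e@B6, f@B5}
  B6: | IN={a@B1, a@B2, b@B5, c@B4, d@B3, d@B5, e@B0, e@B3, e@B4, e@B6, f@B5} | OUT={a@B1, a@B2, b@B5, c@B4, d@B3, d@B5, e@B6, f@B5}
  B7: | IN={a@B1, a@B2, b@B5, c@B4, d@B3, d@B5, e@B6, f@B5} | OUT={a@B7, b@B5, c@B4, d@B3, d@B5, e@B7, f@B7}

Merge at B5: IN[B5] = OUT[B1] ⊔ OUT[B4] ⊔ OUT[B6] = {a@B1, a@B2, b@B5, c@B4, d@B0, d@B3, d@B5, e@B0, e@B4, e@B6, f@B5}

Answer: {a@B1, a@B2, b@B5, c@B4, d@B0, d@B3, d@B5, e@B0, e@B4, e@B6, f@B5}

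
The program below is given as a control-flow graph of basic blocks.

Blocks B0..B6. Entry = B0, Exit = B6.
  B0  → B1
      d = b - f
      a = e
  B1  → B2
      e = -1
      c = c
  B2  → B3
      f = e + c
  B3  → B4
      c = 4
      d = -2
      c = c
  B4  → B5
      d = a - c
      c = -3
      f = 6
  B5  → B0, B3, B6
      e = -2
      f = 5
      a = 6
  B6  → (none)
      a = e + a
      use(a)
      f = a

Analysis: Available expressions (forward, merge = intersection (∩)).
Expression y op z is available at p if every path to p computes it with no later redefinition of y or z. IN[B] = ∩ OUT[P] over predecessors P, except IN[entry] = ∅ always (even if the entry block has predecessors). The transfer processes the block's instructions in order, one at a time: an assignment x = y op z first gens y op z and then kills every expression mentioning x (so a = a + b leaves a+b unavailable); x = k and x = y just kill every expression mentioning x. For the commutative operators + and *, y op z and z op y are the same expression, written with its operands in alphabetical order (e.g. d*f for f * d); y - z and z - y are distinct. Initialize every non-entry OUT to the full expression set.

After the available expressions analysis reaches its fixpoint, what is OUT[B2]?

Answer: {c+e}

Working:
Per-block solution:
  B0:  IN={}  OUT={b-f}
  B1:  IN={b-f}  OUT={b-f}
  B2:  IN={b-f}  OUT={c+e}
  B3:  IN={}  OUT={}
  B4:  IN={}  OUT={}
  B5:  IN={}  OUT={}
  B6:  IN={}  OUT={}

Merge at B2: IN[B2] = OUT[B1] = {b-f}
Applying B2's transfer function to that IN value gives OUT[B2] (row B2 above).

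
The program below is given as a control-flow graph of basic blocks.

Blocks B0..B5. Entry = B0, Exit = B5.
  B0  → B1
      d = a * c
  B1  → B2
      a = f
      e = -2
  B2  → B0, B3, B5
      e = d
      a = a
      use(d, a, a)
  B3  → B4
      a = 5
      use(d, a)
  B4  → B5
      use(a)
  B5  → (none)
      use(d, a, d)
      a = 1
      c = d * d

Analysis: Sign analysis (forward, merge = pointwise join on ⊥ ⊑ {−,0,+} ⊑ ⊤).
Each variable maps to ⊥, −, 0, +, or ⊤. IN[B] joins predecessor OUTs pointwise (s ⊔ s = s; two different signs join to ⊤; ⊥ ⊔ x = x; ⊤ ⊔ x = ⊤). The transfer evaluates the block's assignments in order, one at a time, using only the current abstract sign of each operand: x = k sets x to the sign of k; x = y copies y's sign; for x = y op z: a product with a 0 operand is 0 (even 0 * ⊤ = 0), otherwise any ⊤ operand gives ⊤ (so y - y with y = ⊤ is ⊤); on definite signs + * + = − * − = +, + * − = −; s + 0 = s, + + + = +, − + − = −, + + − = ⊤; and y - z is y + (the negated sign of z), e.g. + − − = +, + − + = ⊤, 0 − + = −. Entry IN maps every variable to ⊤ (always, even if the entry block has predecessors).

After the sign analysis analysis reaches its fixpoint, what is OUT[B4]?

Answer: {a: +, b: ⊤, c: ⊤, d: ⊤, e: ⊤, f: ⊤}

Working:
Converged values:
  B0:  IN=(all ⊤)  OUT=(all ⊤)
  B1:  IN=(all ⊤)  OUT={e:-; rest ⊤}
  B2:  IN={e:-; rest ⊤}  OUT=(all ⊤)
  B3:  IN=(all ⊤)  OUT={a:+; rest ⊤}
  B4:  IN={a:+; rest ⊤}  OUT={a:+; rest ⊤}
  B5:  IN=(all ⊤)  OUT={a:+; rest ⊤}

Merge at B4: IN[B4] = OUT[B3] = {a: +, b: ⊤, c: ⊤, d: ⊤, e: ⊤, f: ⊤}
Applying B4's transfer function to that IN value gives OUT[B4] (row B4 above).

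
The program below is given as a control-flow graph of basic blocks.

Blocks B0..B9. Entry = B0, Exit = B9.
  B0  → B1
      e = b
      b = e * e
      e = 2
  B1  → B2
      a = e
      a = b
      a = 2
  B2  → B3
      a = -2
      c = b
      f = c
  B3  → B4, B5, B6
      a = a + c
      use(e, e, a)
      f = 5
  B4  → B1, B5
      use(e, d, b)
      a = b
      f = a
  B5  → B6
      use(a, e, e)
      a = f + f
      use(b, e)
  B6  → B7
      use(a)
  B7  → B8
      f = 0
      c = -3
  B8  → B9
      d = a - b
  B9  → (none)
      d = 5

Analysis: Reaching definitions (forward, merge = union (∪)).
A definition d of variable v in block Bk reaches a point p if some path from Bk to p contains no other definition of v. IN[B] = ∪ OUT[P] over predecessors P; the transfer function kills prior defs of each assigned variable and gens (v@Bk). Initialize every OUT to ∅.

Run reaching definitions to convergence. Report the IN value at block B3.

Fixpoint table:
  B0:  IN={}  OUT={b@B0, e@B0}
  B1:  IN={a@B4, b@B0, c@B2, e@B0, f@B4}  OUT={a@B1, b@B0, c@B2, e@B0, f@B4}
  B2:  IN={a@B1, b@B0, c@B2, e@B0, f@B4}  OUT={a@B2, b@B0, c@B2, e@B0, f@B2}
  B3:  IN={a@B2, b@B0, c@B2, e@B0, f@B2}  OUT={a@B3, b@B0, c@B2, e@B0, f@B3}
  B4:  IN={a@B3, b@B0, c@B2, e@B0, f@B3}  OUT={a@B4, b@B0, c@B2, e@B0, f@B4}
  B5:  IN={a@B3, a@B4, b@B0, c@B2, e@B0, f@B3, f@B4}  OUT={a@B5, b@B0, c@B2, e@B0, f@B3, f@B4}
  B6:  IN={a@B3, a@B5, b@B0, c@B2, e@B0, f@B3, f@B4}  OUT={a@B3, a@B5, b@B0, c@B2, e@B0, f@B3, f@B4}
  B7:  IN={a@B3, a@B5, b@B0, c@B2, e@B0, f@B3, f@B4}  OUT={a@B3, a@B5, b@B0, c@B7, e@B0, f@B7}
  B8:  IN={a@B3, a@B5, b@B0, c@B7, e@B0, f@B7}  OUT={a@B3, a@B5, b@B0, c@B7, d@B8, e@B0, f@B7}
  B9:  IN={a@B3, a@B5, b@B0, c@B7, d@B8, e@B0, f@B7}  OUT={a@B3, a@B5, b@B0, c@B7, d@B9, e@B0, f@B7}

Merge at B3: IN[B3] = OUT[B2] = {a@B2, b@B0, c@B2, e@B0, f@B2}

Answer: {a@B2, b@B0, c@B2, e@B0, f@B2}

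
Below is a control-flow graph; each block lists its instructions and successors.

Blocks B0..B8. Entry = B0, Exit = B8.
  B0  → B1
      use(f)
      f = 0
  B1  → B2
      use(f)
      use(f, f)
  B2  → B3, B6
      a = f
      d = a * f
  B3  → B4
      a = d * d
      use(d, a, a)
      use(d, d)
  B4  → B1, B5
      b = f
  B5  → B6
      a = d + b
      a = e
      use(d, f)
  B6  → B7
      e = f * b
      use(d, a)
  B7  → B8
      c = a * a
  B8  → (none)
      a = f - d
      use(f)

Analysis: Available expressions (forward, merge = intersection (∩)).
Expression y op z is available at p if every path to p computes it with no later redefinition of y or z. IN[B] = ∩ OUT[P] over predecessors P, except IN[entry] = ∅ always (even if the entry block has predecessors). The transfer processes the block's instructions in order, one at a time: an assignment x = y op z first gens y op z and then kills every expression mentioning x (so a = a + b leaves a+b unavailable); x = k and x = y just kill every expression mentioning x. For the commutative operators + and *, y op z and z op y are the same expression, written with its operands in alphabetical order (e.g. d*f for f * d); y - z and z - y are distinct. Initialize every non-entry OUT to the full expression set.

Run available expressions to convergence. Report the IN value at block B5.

Fixpoint table:
  B0:  IN={}  OUT={}
  B1:  IN={}  OUT={}
  B2:  IN={}  OUT={a*f}
  B3:  IN={a*f}  OUT={d*d}
  B4:  IN={d*d}  OUT={d*d}
  B5:  IN={d*d}  OUT={b+d, d*d}
  B6:  IN={}  OUT={b*f}
  B7:  IN={b*f}  OUT={a*a, b*f}
  B8:  IN={a*a, b*f}  OUT={b*f, f-d}

Merge at B5: IN[B5] = OUT[B4] = {d*d}

Answer: {d*d}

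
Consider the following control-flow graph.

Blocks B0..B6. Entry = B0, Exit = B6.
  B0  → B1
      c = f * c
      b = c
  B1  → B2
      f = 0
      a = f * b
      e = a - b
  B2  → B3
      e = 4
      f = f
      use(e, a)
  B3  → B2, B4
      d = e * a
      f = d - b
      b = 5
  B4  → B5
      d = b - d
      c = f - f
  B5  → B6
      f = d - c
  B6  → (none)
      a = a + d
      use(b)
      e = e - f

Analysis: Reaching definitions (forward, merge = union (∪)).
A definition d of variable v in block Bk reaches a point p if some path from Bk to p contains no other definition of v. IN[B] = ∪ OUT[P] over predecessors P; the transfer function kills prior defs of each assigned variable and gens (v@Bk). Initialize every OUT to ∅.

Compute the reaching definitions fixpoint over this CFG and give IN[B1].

Answer: {b@B0, c@B0}

Derivation:
Fixpoint table:
  B0:  IN={}  OUT={b@B0, c@B0}
  B1:  IN={b@B0, c@B0}  OUT={a@B1, b@B0, c@B0, e@B1, f@B1}
  B2:  IN={a@B1, b@B0, b@B3, c@B0, d@B3, e@B1, e@B2, f@B1, f@B3}  OUT={a@B1, b@B0, b@B3, c@B0, d@B3, e@B2, f@B2}
  B3:  IN={a@B1, b@B0, b@B3, c@B0, d@B3, e@B2, f@B2}  OUT={a@B1, b@B3, c@B0, d@B3, e@B2, f@B3}
  B4:  IN={a@B1, b@B3, c@B0, d@B3, e@B2, f@B3}  OUT={a@B1, b@B3, c@B4, d@B4, e@B2, f@B3}
  B5:  IN={a@B1, b@B3, c@B4, d@B4, e@B2, f@B3}  OUT={a@B1, b@B3, c@B4, d@B4, e@B2, f@B5}
  B6:  IN={a@B1, b@B3, c@B4, d@B4, e@B2, f@B5}  OUT={a@B6, b@B3, c@B4, d@B4, e@B6, f@B5}

Merge at B1: IN[B1] = OUT[B0] = {b@B0, c@B0}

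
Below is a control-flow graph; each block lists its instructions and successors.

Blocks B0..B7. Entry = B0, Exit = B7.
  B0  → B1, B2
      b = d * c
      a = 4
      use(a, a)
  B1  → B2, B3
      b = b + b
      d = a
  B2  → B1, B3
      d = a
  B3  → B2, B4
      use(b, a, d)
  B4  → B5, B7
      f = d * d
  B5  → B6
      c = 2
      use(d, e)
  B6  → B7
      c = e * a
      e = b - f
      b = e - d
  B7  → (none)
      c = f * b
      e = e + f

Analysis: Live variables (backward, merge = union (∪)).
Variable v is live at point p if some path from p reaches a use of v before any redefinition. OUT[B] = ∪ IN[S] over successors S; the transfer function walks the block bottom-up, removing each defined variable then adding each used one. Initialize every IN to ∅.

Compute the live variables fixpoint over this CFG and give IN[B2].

Per-block solution:
  B0:  IN={c, d, e}  OUT={a, b, e}
  B1:  IN={a, b, e}  OUT={a, b, d, e}
  B2:  IN={a, b, e}  OUT={a, b, d, e}
  B3:  IN={a, b, d, e}  OUT={a, b, d, e}
  B4:  IN={a, b, d, e}  OUT={a, b, d, e, f}
  B5:  IN={a, b, d, e, f}  OUT={a, b, d, e, f}
  B6:  IN={a, b, d, e, f}  OUT={b, e, f}
  B7:  IN={b, e, f}  OUT={}

Merge at B2: OUT[B2] = IN[B1] ⊔ IN[B3] = {a, b, d, e}
Applying B2's transfer function to that OUT value gives IN[B2] (row B2 above).

Answer: {a, b, e}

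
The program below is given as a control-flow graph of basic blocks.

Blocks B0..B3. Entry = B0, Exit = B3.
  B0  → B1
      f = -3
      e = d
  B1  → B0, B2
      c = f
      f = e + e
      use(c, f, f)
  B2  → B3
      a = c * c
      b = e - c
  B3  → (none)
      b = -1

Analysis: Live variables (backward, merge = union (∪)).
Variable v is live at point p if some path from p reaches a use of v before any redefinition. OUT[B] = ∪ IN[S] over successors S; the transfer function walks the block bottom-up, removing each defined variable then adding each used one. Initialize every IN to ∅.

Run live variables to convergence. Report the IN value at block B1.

Converged values:
  B0:   IN={d}   OUT={d, e, f}
  B1:   IN={d, e, f}   OUT={c, d, e}
  B2:   IN={c, e}   OUT={}
  B3:   IN={}   OUT={}

Merge at B1: OUT[B1] = IN[B0] ⊔ IN[B2] = {c, d, e}
Applying B1's transfer function to that OUT value gives IN[B1] (row B1 above).

Answer: {d, e, f}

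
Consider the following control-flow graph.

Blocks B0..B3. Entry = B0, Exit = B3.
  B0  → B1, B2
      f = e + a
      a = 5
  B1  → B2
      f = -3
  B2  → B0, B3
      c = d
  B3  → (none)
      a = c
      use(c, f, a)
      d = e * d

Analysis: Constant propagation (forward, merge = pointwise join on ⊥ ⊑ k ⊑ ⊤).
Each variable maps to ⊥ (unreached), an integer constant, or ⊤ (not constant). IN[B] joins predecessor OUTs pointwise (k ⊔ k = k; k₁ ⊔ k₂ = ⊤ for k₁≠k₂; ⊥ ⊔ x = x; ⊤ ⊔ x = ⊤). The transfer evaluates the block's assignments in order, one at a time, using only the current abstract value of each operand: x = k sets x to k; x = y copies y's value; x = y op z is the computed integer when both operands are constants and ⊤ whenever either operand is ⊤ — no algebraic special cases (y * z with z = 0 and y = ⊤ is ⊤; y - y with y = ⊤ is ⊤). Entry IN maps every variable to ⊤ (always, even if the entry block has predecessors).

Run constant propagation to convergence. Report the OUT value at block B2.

Answer: {a: 5, b: ⊤, c: ⊤, d: ⊤, e: ⊤, f: ⊤}

Derivation:
Per-block solution:
  B0:  IN=(all ⊤)  OUT={a:5; rest ⊤}
  B1:  IN={a:5; rest ⊤}  OUT={a:5, f:-3; rest ⊤}
  B2:  IN={a:5; rest ⊤}  OUT={a:5; rest ⊤}
  B3:  IN={a:5; rest ⊤}  OUT=(all ⊤)

Merge at B2: IN[B2] = OUT[B0] ⊔ OUT[B1] = {a: 5, b: ⊤, c: ⊤, d: ⊤, e: ⊤, f: ⊤}
Applying B2's transfer function to that IN value gives OUT[B2] (row B2 above).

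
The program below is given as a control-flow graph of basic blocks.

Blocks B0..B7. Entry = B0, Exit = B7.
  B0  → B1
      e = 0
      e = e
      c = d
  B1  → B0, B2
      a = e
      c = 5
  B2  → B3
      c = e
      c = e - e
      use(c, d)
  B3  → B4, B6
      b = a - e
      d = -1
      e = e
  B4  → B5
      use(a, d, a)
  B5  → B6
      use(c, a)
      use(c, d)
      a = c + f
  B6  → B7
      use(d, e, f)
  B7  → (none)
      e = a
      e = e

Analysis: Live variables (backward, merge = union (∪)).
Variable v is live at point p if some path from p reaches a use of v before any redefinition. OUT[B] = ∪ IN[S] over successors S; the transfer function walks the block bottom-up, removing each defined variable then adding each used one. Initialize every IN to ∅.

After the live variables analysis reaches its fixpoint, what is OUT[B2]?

Converged values:
  B0: | IN={d, f} | OUT={d, e, f}
  B1: | IN={d, e, f} | OUT={a, d, e, f}
  B2: | IN={a, d, e, f} | OUT={a, c, e, f}
  B3: | IN={a, c, e, f} | OUT={a, c, d, e, f}
  B4: | IN={a, c, d, e, f} | OUT={a, c, d, e, f}
  B5: | IN={a, c, d, e, f} | OUT={a, d, e, f}
  B6: | IN={a, d, e, f} | OUT={a}
  B7: | IN={a} | OUT={}

Merge at B2: OUT[B2] = IN[B3] = {a, c, e, f}

Answer: {a, c, e, f}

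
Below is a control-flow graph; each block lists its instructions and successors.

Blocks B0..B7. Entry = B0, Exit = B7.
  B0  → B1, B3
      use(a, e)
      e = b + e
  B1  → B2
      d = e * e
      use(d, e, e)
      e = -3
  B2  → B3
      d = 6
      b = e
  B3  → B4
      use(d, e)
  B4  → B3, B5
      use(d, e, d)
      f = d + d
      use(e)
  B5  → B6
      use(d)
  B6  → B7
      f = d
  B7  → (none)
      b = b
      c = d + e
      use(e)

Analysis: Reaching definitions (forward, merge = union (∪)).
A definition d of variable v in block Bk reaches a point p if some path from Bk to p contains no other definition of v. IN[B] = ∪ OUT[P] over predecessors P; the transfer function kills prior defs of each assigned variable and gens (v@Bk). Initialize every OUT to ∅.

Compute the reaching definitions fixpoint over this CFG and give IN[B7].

Answer: {b@B2, d@B2, e@B0, e@B1, f@B6}

Trace:
Converged values:
  B0:   IN={}   OUT={e@B0}
  B1:   IN={e@B0}   OUT={d@B1, e@B1}
  B2:   IN={d@B1, e@B1}   OUT={b@B2, d@B2, e@B1}
  B3:   IN={b@B2, d@B2, e@B0, e@B1, f@B4}   OUT={b@B2, d@B2, e@B0, e@B1, f@B4}
  B4:   IN={b@B2, d@B2, e@B0, e@B1, f@B4}   OUT={b@B2, d@B2, e@B0, e@B1, f@B4}
  B5:   IN={b@B2, d@B2, e@B0, e@B1, f@B4}   OUT={b@B2, d@B2, e@B0, e@B1, f@B4}
  B6:   IN={b@B2, d@B2, e@B0, e@B1, f@B4}   OUT={b@B2, d@B2, e@B0, e@B1, f@B6}
  B7:   IN={b@B2, d@B2, e@B0, e@B1, f@B6}   OUT={b@B7, c@B7, d@B2, e@B0, e@B1, f@B6}

Merge at B7: IN[B7] = OUT[B6] = {b@B2, d@B2, e@B0, e@B1, f@B6}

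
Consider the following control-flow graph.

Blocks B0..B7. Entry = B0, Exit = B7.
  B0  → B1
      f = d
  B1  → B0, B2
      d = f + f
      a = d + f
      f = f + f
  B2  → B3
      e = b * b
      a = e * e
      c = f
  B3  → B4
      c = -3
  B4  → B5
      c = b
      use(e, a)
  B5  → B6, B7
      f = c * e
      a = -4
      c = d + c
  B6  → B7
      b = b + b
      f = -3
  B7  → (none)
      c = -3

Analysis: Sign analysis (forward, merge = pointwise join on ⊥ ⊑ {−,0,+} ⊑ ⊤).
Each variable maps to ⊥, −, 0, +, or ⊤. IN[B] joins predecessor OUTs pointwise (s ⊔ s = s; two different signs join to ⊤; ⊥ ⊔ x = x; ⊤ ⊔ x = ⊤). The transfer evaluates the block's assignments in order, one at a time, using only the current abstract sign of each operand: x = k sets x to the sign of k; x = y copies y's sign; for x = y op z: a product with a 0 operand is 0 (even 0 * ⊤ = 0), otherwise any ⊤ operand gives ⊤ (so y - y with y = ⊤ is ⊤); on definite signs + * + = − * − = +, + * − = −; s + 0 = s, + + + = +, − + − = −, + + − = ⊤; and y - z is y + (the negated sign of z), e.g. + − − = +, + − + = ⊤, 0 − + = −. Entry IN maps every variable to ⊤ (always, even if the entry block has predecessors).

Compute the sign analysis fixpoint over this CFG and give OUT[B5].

Fixpoint table:
  B0:  IN=(all ⊤)  OUT=(all ⊤)
  B1:  IN=(all ⊤)  OUT=(all ⊤)
  B2:  IN=(all ⊤)  OUT=(all ⊤)
  B3:  IN=(all ⊤)  OUT={c:-; rest ⊤}
  B4:  IN={c:-; rest ⊤}  OUT=(all ⊤)
  B5:  IN=(all ⊤)  OUT={a:-; rest ⊤}
  B6:  IN={a:-; rest ⊤}  OUT={a:-, f:-; rest ⊤}
  B7:  IN={a:-; rest ⊤}  OUT={a:-, c:-; rest ⊤}

Merge at B5: IN[B5] = OUT[B4] = {a: ⊤, b: ⊤, c: ⊤, d: ⊤, e: ⊤, f: ⊤}
Applying B5's transfer function to that IN value gives OUT[B5] (row B5 above).

Answer: {a: -, b: ⊤, c: ⊤, d: ⊤, e: ⊤, f: ⊤}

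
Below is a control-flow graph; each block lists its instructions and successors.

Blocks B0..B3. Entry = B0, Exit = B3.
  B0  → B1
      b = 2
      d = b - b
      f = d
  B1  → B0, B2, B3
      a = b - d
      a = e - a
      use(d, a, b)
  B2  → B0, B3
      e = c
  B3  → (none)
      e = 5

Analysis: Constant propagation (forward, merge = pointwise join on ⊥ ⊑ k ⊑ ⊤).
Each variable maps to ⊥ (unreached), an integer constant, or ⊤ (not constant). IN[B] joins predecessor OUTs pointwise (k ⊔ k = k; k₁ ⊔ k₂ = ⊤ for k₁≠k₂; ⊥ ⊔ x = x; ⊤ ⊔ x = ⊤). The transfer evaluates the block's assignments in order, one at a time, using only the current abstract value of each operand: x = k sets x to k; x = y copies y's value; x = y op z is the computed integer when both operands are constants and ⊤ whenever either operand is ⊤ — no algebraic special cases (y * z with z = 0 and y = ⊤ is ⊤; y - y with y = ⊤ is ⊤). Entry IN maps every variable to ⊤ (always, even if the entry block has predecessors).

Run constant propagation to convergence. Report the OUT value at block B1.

Answer: {a: ⊤, b: 2, c: ⊤, d: 0, e: ⊤, f: 0}

Working:
Converged values:
  B0:   IN=(all ⊤)   OUT={b:2, d:0, f:0; rest ⊤}
  B1:   IN={b:2, d:0, f:0; rest ⊤}   OUT={b:2, d:0, f:0; rest ⊤}
  B2:   IN={b:2, d:0, f:0; rest ⊤}   OUT={b:2, d:0, f:0; rest ⊤}
  B3:   IN={b:2, d:0, f:0; rest ⊤}   OUT={b:2, d:0, e:5, f:0; rest ⊤}

Merge at B1: IN[B1] = OUT[B0] = {a: ⊤, b: 2, c: ⊤, d: 0, e: ⊤, f: 0}
Applying B1's transfer function to that IN value gives OUT[B1] (row B1 above).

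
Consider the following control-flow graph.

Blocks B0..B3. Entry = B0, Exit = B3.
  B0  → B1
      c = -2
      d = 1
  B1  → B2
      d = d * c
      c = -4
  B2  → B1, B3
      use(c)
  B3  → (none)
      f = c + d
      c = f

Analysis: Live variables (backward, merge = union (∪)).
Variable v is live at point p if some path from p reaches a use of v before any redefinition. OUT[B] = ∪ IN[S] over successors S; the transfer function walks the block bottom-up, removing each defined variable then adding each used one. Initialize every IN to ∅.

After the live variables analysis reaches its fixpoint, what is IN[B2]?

Per-block solution:
  B0:   IN={}   OUT={c, d}
  B1:   IN={c, d}   OUT={c, d}
  B2:   IN={c, d}   OUT={c, d}
  B3:   IN={c, d}   OUT={}

Merge at B2: OUT[B2] = IN[B1] ⊔ IN[B3] = {c, d}
Applying B2's transfer function to that OUT value gives IN[B2] (row B2 above).

Answer: {c, d}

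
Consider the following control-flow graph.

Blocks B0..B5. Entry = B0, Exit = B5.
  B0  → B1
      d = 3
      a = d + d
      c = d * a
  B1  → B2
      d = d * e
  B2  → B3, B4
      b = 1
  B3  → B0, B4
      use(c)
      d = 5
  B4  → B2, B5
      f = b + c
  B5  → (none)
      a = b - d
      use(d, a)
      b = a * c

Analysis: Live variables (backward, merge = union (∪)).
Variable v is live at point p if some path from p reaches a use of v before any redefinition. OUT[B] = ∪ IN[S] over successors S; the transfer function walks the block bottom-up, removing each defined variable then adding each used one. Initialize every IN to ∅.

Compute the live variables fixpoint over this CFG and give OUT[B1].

Answer: {c, d, e}

Derivation:
Per-block solution:
  B0: | IN={e} | OUT={c, d, e}
  B1: | IN={c, d, e} | OUT={c, d, e}
  B2: | IN={c, d, e} | OUT={b, c, d, e}
  B3: | IN={b, c, e} | OUT={b, c, d, e}
  B4: | IN={b, c, d, e} | OUT={b, c, d, e}
  B5: | IN={b, c, d} | OUT={}

Merge at B1: OUT[B1] = IN[B2] = {c, d, e}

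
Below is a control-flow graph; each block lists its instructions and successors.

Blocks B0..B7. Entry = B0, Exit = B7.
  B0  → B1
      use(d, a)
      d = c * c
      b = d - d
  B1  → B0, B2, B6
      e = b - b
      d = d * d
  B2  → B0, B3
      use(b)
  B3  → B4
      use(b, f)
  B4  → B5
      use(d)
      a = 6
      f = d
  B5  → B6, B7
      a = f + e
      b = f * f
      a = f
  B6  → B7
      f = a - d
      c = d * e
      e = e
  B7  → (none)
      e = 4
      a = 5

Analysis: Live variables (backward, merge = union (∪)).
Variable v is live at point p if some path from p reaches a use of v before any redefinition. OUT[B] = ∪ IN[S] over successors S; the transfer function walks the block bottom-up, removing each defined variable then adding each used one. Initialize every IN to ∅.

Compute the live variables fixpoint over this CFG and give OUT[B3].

Answer: {d, e}

Derivation:
Per-block solution:
  B0: | IN={a, c, d, f} | OUT={a, b, c, d, f}
  B1: | IN={a, b, c, d, f} | OUT={a, b, c, d, e, f}
  B2: | IN={a, b, c, d, e, f} | OUT={a, b, c, d, e, f}
  B3: | IN={b, d, e, f} | OUT={d, e}
  B4: | IN={d, e} | OUT={d, e, f}
  B5: | IN={d, e, f} | OUT={a, d, e}
  B6: | IN={a, d, e} | OUT={}
  B7: | IN={} | OUT={}

Merge at B3: OUT[B3] = IN[B4] = {d, e}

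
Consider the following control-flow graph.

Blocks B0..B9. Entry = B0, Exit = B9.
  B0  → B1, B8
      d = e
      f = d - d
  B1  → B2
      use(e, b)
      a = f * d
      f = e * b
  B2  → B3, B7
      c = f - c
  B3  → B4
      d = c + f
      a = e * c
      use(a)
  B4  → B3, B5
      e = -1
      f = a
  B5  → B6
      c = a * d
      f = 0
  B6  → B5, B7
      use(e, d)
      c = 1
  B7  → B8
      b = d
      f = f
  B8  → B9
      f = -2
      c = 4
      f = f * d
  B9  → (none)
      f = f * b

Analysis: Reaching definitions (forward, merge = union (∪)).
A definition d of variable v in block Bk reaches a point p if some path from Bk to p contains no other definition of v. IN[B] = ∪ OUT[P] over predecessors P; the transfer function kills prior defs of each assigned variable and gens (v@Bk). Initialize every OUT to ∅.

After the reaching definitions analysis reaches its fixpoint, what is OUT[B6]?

Answer: {a@B3, c@B6, d@B3, e@B4, f@B5}

Trace:
Converged values:
  B0:   IN={}   OUT={d@B0, f@B0}
  B1:   IN={d@B0, f@B0}   OUT={a@B1, d@B0, f@B1}
  B2:   IN={a@B1, d@B0, f@B1}   OUT={a@B1, c@B2, d@B0, f@B1}
  B3:   IN={a@B1, a@B3, c@B2, d@B0, d@B3, e@B4, f@B1, f@B4}   OUT={a@B3, c@B2, d@B3, e@B4, f@B1, f@B4}
  B4:   IN={a@B3, c@B2, d@B3, e@B4, f@B1, f@B4}   OUT={a@B3, c@B2, d@B3, e@B4, f@B4}
  B5:   IN={a@B3, c@B2, c@B6, d@B3, e@B4, f@B4, f@B5}   OUT={a@B3, c@B5, d@B3, e@B4, f@B5}
  B6:   IN={a@B3, c@B5, d@B3, e@B4, f@B5}   OUT={a@B3, c@B6, d@B3, e@B4, f@B5}
  B7:   IN={a@B1, a@B3, c@B2, c@B6, d@B0, d@B3, e@B4, f@B1, f@B5}   OUT={a@B1, a@B3, b@B7, c@B2, c@B6, d@B0, d@B3, e@B4, f@B7}
  B8:   IN={a@B1, a@B3, b@B7, c@B2, c@B6, d@B0, d@B3, e@B4, f@B0, f@B7}   OUT={a@B1, a@B3, b@B7, c@B8, d@B0, d@B3, e@B4, f@B8}
  B9:   IN={a@B1, a@B3, b@B7, c@B8, d@B0, d@B3, e@B4, f@B8}   OUT={a@B1, a@B3, b@B7, c@B8, d@B0, d@B3, e@B4, f@B9}

Merge at B6: IN[B6] = OUT[B5] = {a@B3, c@B5, d@B3, e@B4, f@B5}
Applying B6's transfer function to that IN value gives OUT[B6] (row B6 above).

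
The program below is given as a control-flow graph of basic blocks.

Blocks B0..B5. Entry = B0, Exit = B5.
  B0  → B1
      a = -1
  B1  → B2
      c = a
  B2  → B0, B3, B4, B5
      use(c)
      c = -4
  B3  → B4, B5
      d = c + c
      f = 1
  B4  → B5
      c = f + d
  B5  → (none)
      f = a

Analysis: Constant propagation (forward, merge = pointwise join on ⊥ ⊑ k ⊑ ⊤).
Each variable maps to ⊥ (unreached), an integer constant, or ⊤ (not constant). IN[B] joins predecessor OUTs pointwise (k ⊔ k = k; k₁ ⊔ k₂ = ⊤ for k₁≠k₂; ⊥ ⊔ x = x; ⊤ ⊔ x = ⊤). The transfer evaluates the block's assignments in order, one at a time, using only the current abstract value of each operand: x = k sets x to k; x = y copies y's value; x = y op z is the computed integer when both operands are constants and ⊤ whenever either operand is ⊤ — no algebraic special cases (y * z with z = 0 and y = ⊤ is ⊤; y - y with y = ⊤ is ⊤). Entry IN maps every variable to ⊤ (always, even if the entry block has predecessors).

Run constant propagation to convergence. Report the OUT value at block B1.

Converged values:
  B0:  IN=(all ⊤)  OUT={a:-1; rest ⊤}
  B1:  IN={a:-1; rest ⊤}  OUT={a:-1, c:-1; rest ⊤}
  B2:  IN={a:-1, c:-1; rest ⊤}  OUT={a:-1, c:-4; rest ⊤}
  B3:  IN={a:-1, c:-4; rest ⊤}  OUT={a:-1, c:-4, d:-8, f:1; rest ⊤}
  B4:  IN={a:-1, c:-4; rest ⊤}  OUT={a:-1; rest ⊤}
  B5:  IN={a:-1; rest ⊤}  OUT={a:-1, f:-1; rest ⊤}

Merge at B1: IN[B1] = OUT[B0] = {a: -1, b: ⊤, c: ⊤, d: ⊤, e: ⊤, f: ⊤}
Applying B1's transfer function to that IN value gives OUT[B1] (row B1 above).

Answer: {a: -1, b: ⊤, c: -1, d: ⊤, e: ⊤, f: ⊤}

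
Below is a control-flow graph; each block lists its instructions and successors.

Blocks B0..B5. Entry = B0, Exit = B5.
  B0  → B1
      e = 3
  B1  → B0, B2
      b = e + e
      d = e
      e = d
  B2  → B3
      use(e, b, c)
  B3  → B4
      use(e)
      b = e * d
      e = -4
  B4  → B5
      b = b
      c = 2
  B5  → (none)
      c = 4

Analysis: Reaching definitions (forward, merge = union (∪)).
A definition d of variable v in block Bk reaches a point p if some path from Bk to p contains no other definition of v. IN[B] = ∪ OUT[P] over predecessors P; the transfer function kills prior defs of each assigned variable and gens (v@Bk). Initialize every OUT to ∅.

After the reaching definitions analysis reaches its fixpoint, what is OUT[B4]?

Per-block solution:
  B0:   IN={b@B1, d@B1, e@B1}   OUT={b@B1, d@B1, e@B0}
  B1:   IN={b@B1, d@B1, e@B0}   OUT={b@B1, d@B1, e@B1}
  B2:   IN={b@B1, d@B1, e@B1}   OUT={b@B1, d@B1, e@B1}
  B3:   IN={b@B1, d@B1, e@B1}   OUT={b@B3, d@B1, e@B3}
  B4:   IN={b@B3, d@B1, e@B3}   OUT={b@B4, c@B4, d@B1, e@B3}
  B5:   IN={b@B4, c@B4, d@B1, e@B3}   OUT={b@B4, c@B5, d@B1, e@B3}

Merge at B4: IN[B4] = OUT[B3] = {b@B3, d@B1, e@B3}
Applying B4's transfer function to that IN value gives OUT[B4] (row B4 above).

Answer: {b@B4, c@B4, d@B1, e@B3}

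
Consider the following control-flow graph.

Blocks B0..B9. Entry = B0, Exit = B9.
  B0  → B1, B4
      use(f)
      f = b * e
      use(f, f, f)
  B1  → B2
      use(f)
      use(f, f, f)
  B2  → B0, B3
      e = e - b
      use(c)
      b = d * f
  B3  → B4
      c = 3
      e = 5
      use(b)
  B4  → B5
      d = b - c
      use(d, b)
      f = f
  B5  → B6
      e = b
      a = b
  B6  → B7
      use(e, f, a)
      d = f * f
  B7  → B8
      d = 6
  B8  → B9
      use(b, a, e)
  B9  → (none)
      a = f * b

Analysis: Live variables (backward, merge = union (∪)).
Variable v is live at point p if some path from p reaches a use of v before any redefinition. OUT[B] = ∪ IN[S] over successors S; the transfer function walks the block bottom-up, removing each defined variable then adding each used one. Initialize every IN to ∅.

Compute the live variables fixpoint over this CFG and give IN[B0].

Fixpoint table:
  B0:   IN={b, c, d, e, f}   OUT={b, c, d, e, f}
  B1:   IN={b, c, d, e, f}   OUT={b, c, d, e, f}
  B2:   IN={b, c, d, e, f}   OUT={b, c, d, e, f}
  B3:   IN={b, f}   OUT={b, c, f}
  B4:   IN={b, c, f}   OUT={b, f}
  B5:   IN={b, f}   OUT={a, b, e, f}
  B6:   IN={a, b, e, f}   OUT={a, b, e, f}
  B7:   IN={a, b, e, f}   OUT={a, b, e, f}
  B8:   IN={a, b, e, f}   OUT={b, f}
  B9:   IN={b, f}   OUT={}

Merge at B0: OUT[B0] = IN[B1] ⊔ IN[B4] = {b, c, d, e, f}
Applying B0's transfer function to that OUT value gives IN[B0] (row B0 above).

Answer: {b, c, d, e, f}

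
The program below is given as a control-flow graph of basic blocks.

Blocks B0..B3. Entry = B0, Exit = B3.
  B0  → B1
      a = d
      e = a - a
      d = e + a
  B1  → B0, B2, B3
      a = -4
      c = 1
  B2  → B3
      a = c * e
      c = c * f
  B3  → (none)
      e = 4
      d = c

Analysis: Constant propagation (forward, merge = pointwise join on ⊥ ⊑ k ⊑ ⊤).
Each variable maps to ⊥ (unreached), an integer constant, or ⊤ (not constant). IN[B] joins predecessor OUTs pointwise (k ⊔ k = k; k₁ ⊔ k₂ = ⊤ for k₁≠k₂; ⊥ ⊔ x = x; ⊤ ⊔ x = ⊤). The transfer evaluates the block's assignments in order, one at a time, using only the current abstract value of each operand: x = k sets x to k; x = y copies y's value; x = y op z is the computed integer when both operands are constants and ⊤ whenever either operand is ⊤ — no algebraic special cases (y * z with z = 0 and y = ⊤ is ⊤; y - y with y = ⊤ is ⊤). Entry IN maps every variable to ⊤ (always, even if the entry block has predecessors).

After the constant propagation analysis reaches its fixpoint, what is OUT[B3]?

Answer: {a: ⊤, b: ⊤, c: ⊤, d: ⊤, e: 4, f: ⊤}

Trace:
Fixpoint table:
  B0: | IN=(all ⊤) | OUT=(all ⊤)
  B1: | IN=(all ⊤) | OUT={a:-4, c:1; rest ⊤}
  B2: | IN={a:-4, c:1; rest ⊤} | OUT=(all ⊤)
  B3: | IN=(all ⊤) | OUT={e:4; rest ⊤}

Merge at B3: IN[B3] = OUT[B1] ⊔ OUT[B2] = {a: ⊤, b: ⊤, c: ⊤, d: ⊤, e: ⊤, f: ⊤}
Applying B3's transfer function to that IN value gives OUT[B3] (row B3 above).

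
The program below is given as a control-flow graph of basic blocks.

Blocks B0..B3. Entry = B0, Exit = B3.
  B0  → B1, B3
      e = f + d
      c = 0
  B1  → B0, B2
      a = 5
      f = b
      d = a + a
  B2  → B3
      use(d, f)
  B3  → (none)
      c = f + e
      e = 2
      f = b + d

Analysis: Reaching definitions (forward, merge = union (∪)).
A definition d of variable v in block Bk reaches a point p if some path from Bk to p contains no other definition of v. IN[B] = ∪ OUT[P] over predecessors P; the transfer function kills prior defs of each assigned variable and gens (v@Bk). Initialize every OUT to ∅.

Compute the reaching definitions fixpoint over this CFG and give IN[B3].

Converged values:
  B0:  IN={a@B1, c@B0, d@B1, e@B0, f@B1}  OUT={a@B1, c@B0, d@B1, e@B0, f@B1}
  B1:  IN={a@B1, c@B0, d@B1, e@B0, f@B1}  OUT={a@B1, c@B0, d@B1, e@B0, f@B1}
  B2:  IN={a@B1, c@B0, d@B1, e@B0, f@B1}  OUT={a@B1, c@B0, d@B1, e@B0, f@B1}
  B3:  IN={a@B1, c@B0, d@B1, e@B0, f@B1}  OUT={a@B1, c@B3, d@B1, e@B3, f@B3}

Merge at B3: IN[B3] = OUT[B0] ⊔ OUT[B2] = {a@B1, c@B0, d@B1, e@B0, f@B1}

Answer: {a@B1, c@B0, d@B1, e@B0, f@B1}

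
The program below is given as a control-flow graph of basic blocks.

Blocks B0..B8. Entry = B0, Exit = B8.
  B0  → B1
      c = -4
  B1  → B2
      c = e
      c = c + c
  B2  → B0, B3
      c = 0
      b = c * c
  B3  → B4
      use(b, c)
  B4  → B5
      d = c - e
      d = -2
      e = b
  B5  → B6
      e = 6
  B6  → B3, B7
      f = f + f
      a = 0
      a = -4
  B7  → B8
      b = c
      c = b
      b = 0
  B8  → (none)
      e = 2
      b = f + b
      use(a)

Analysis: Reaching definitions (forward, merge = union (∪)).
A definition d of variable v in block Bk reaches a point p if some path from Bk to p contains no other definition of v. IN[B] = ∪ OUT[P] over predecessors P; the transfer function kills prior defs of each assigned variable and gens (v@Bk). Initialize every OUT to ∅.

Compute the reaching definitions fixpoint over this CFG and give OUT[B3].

Answer: {a@B6, b@B2, c@B2, d@B4, e@B5, f@B6}

Derivation:
Converged values:
  B0:  IN={b@B2, c@B2}  OUT={b@B2, c@B0}
  B1:  IN={b@B2, c@B0}  OUT={b@B2, c@B1}
  B2:  IN={b@B2, c@B1}  OUT={b@B2, c@B2}
  B3:  IN={a@B6, b@B2, c@B2, d@B4, e@B5, f@B6}  OUT={a@B6, b@B2, c@B2, d@B4, e@B5, f@B6}
  B4:  IN={a@B6, b@B2, c@B2, d@B4, e@B5, f@B6}  OUT={a@B6, b@B2, c@B2, d@B4, e@B4, f@B6}
  B5:  IN={a@B6, b@B2, c@B2, d@B4, e@B4, f@B6}  OUT={a@B6, b@B2, c@B2, d@B4, e@B5, f@B6}
  B6:  IN={a@B6, b@B2, c@B2, d@B4, e@B5, f@B6}  OUT={a@B6, b@B2, c@B2, d@B4, e@B5, f@B6}
  B7:  IN={a@B6, b@B2, c@B2, d@B4, e@B5, f@B6}  OUT={a@B6, b@B7, c@B7, d@B4, e@B5, f@B6}
  B8:  IN={a@B6, b@B7, c@B7, d@B4, e@B5, f@B6}  OUT={a@B6, b@B8, c@B7, d@B4, e@B8, f@B6}

Merge at B3: IN[B3] = OUT[B2] ⊔ OUT[B6] = {a@B6, b@B2, c@B2, d@B4, e@B5, f@B6}
Applying B3's transfer function to that IN value gives OUT[B3] (row B3 above).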